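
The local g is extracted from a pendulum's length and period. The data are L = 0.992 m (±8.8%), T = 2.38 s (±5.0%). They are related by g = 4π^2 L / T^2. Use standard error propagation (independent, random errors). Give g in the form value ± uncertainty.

6.91 ± 0.921 m/s^2

g is a product of powers, so relative uncertainties combine in quadrature:
  (1·δL/L)² = (1×0.0880)² = 0.00774;  (-2·δT/T)² = (-2×0.0500)² = 0.0100
δg/g = √(0.0177) = 0.133
g = 6.91 m/s^2, so δg = 0.133 × 6.91 = 0.921 m/s^2.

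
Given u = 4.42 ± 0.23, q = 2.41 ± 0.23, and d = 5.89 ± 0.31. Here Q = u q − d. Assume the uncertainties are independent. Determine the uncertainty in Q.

1.20

Let p = u·q = 10.7. δp/p = √((1·δu/u)² + (1·δq/q)²) = √(0.00271 + 0.00911) = 0.109, so δp = 1.16.
Q = p − d: δQ = √(δp² + δd²) = √(1.34 + 0.0961) = 1.20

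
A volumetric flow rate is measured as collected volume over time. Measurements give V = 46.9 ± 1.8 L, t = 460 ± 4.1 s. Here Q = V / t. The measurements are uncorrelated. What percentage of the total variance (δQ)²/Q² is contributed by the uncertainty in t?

5.12%

(δQ/Q)² = (1·δV/V)² + (-1·δt/t)²
  V term: (1×0.0384)² = 0.00147
  t term: (-1×0.00891)² = 7.94e-05
Total = 0.00155. Share from t = 7.94e-05/0.00155 = 0.0512.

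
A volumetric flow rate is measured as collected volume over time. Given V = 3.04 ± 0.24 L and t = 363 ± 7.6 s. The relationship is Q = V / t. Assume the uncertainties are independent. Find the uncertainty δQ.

0.000684 L/s

Each factor contributes (exponent × relative error)² to (δQ/Q)²:
  (1·δV/V)² = (1×0.0789)² = 0.00623;  (-1·δt/t)² = (-1×0.0209)² = 0.000438
δQ/Q = √(0.00667) = 0.0817
Q = 0.00837 L/s, so δQ = 0.0817 × 0.00837 = 0.000684 L/s.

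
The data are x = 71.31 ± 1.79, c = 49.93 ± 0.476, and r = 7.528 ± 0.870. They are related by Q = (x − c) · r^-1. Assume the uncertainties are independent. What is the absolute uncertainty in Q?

0.410

Let u = x − c = 21.38. δu = √(δx² + δc²) = √(3.20 + 0.227) = 1.85, so δu/u = 0.0866.
Q is then a monomial in u, r:
δQ/Q = √((δu/u)² + (-1·δr/r)²) = √(0.00751 + 0.0134) = 0.144
Q = 2.840, so δQ = 0.144 × 2.840 = 0.410.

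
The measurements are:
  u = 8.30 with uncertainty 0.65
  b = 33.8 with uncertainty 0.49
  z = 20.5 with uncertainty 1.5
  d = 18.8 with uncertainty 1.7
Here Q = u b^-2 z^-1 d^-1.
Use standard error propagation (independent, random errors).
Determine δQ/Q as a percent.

Each factor contributes (exponent × relative error)² to (δQ/Q)²:
  (1·δu/u)² = (1×0.0783)² = 0.00613;  (-2·δb/b)² = (-2×0.0145)² = 0.000841;  (-1·δz/z)² = (-1×0.0732)² = 0.00535;  (-1·δd/d)² = (-1×0.0904)² = 0.00818
δQ/Q = √(0.0205) = 0.143

14.3%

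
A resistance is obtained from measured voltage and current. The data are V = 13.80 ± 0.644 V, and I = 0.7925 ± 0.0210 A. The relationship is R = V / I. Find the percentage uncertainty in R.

5.37%

Each factor contributes (exponent × relative error)² to (δR/R)²:
  (1·δV/V)² = (1×0.0467)² = 0.00218;  (-1·δI/I)² = (-1×0.0265)² = 0.000702
δR/R = √(0.00288) = 0.0537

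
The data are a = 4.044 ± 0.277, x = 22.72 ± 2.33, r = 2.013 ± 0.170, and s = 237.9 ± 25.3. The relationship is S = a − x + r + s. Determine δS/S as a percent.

Absolute uncertainties add in quadrature for a linear combination:
  (δa)² = 0.0767;  (δx)² = 5.43;  (δr)² = 0.0289;  (δs)² = 640
δS = √(646) = 25.4
S = 221.2, so δS/S = 25.4/221.2 = 0.115.

11.5%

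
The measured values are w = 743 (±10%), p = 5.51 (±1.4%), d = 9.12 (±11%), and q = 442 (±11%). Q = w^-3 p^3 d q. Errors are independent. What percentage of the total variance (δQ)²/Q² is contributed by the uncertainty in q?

10.4%

(δQ/Q)² = (-3·δw/w)² + (3·δp/p)² + (1·δd/d)² + (1·δq/q)²
  w term: (-3×0.100)² = 0.0900
  p term: (3×0.0140)² = 0.00176
  d term: (1×0.110)² = 0.0121
  q term: (1×0.110)² = 0.0121
Total = 0.116. Share from q = 0.0121/0.116 = 0.104.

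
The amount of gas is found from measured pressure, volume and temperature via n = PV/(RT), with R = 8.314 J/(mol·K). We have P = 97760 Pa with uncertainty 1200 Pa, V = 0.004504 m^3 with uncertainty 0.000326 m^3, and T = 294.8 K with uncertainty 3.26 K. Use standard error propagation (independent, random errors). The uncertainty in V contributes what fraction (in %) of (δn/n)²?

(δn/n)² = (1·δP/P)² + (1·δV/V)² + (-1·δT/T)²
  P term: (1×0.0123)² = 0.000151
  V term: (1×0.0724)² = 0.00524
  T term: (-1×0.0111)² = 0.000122
Total = 0.00551. Share from V = 0.00524/0.00551 = 0.950.

95.0%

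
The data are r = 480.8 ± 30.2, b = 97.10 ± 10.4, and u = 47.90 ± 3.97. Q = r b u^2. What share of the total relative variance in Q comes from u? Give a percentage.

64.1%

(δQ/Q)² = (1·δr/r)² + (1·δb/b)² + (2·δu/u)²
  r term: (1×0.0628)² = 0.00395
  b term: (1×0.107)² = 0.0115
  u term: (2×0.0829)² = 0.0275
Total = 0.0429. Share from u = 0.0275/0.0429 = 0.641.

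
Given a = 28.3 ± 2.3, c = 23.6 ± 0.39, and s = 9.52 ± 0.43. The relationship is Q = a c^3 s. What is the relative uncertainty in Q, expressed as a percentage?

For a monomial Q ∝ a, c^3, s, fractional errors add in quadrature:
  (1·δa/a)² = (1×0.0813)² = 0.00661;  (3·δc/c)² = (3×0.0165)² = 0.00246;  (1·δs/s)² = (1×0.0452)² = 0.00204
δQ/Q = √(0.0111) = 0.105

10.5%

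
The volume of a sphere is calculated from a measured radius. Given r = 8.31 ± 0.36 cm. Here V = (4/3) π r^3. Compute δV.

312 cm^3

V ∝ r^3, so δV/V = |3| · δr/r = 3 × 0.0433 = 0.130.
V = 2400 cm^3, so δV = 0.130 × 2400 = 312 cm^3.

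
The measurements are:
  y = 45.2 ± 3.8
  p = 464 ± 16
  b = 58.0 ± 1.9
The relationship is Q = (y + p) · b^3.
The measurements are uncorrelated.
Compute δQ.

1.03e+07

Let u = y + p = 509. δu = √(δy² + δp²) = √(14.4 + 256) = 16.4, so δu/u = 0.0323.
Q is then a monomial in u, b:
δQ/Q = √((δu/u)² + (3·δb/b)²) = √(0.00104 + 0.00966) = 0.103
Q = 9.94e+07, so δQ = 0.103 × 9.94e+07 = 1.03e+07.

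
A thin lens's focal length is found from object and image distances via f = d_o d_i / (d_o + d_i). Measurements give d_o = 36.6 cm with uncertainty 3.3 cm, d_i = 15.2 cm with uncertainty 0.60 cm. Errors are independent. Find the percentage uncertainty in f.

3.84%

∂f/∂d_o = (d_i/(d_o+d_i))² = 0.0861;  ∂f/∂d_i = (d_o/(d_o+d_i))² = 0.499
δf = √((∂f/∂d_o · δd_o)² + (∂f/∂d_i · δd_i)²) = √(0.0807 + 0.0897) = 0.413 cm
f = 10.7 cm, so δf/f = 0.413/10.7 = 0.0384.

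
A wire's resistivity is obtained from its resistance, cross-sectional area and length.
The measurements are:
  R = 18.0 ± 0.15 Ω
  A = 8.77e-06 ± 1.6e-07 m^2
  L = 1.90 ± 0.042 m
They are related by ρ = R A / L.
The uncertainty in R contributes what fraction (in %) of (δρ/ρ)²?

7.79%

(δρ/ρ)² = (1·δR/R)² + (1·δA/A)² + (-1·δL/L)²
  R term: (1×0.00833)² = 6.94e-05
  A term: (1×0.0182)² = 0.000333
  L term: (-1×0.0221)² = 0.000489
Total = 0.000891. Share from R = 6.94e-05/0.000891 = 0.0779.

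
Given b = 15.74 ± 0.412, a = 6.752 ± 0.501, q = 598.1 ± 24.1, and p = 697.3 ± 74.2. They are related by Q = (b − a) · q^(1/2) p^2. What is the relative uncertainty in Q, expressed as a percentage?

22.6%

Let u = b − a = 8.988. δu = √(δb² + δa²) = √(0.170 + 0.251) = 0.649, so δu/u = 0.0722.
Q is then a monomial in u, q, p:
δQ/Q = √((δu/u)² + (½·δq/q)² + (2·δp/p)²) = √(0.00521 + 0.000406 + 0.0453) = 0.226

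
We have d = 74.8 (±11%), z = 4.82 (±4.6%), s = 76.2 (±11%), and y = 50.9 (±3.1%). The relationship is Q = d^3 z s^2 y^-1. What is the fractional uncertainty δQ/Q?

0.400

Products/powers → add relative errors in quadrature, weighted by exponent:
  (3·δd/d)² = (3×0.110)² = 0.109;  (1·δz/z)² = (1×0.0460)² = 0.00212;  (2·δs/s)² = (2×0.110)² = 0.0484;  (-1·δy/y)² = (-1×0.0310)² = 0.000961
δQ/Q = √(0.160) = 0.400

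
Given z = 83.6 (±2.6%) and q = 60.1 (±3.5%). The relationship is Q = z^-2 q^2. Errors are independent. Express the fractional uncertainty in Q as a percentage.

Q is a product of powers, so relative uncertainties combine in quadrature:
  (-2·δz/z)² = (-2×0.0260)² = 0.00270;  (2·δq/q)² = (2×0.0350)² = 0.00490
δQ/Q = √(0.00760) = 0.0872

8.72%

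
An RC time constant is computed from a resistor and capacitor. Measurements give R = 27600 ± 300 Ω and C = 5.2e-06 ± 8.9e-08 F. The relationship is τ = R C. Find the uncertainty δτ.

Each factor contributes (exponent × relative error)² to (δτ/τ)²:
  (1·δR/R)² = (1×0.0109)² = 0.000118;  (1·δC/C)² = (1×0.0171)² = 0.000293
δτ/τ = √(0.000411) = 0.0203
τ = 0.144 s, so δτ = 0.0203 × 0.144 = 0.00291 s.

0.00291 s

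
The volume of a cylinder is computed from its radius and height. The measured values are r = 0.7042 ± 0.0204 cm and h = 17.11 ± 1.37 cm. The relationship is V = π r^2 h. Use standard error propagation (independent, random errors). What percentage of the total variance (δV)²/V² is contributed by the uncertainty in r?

(δV/V)² = (2·δr/r)² + (1·δh/h)²
  r term: (2×0.0290)² = 0.00336
  h term: (1×0.0801)² = 0.00641
Total = 0.00977. Share from r = 0.00336/0.00977 = 0.344.

34.4%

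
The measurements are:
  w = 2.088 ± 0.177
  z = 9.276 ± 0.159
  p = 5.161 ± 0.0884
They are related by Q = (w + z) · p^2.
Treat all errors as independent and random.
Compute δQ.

12.2

Let u = w + z = 11.36. δu = √(δw² + δz²) = √(0.0313 + 0.0253) = 0.238, so δu/u = 0.0209.
Q is then a monomial in u, p:
δQ/Q = √((δu/u)² + (2·δp/p)²) = √(0.000438 + 0.00117) = 0.0401
Q = 302.7, so δQ = 0.0401 × 302.7 = 12.2.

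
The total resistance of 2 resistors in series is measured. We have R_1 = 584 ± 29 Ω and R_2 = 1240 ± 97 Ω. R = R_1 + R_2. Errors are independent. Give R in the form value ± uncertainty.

Sums and differences: (δR)² = Σ (cᵢ δxᵢ)².
  (δR_1)² = 841;  (δR_2)² = 9410
δR = √(10200) = 101 Ω
R = 1820 Ω.

1820 ± 101 Ω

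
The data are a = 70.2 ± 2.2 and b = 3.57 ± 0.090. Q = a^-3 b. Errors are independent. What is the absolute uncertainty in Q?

1e-06

Products/powers → add relative errors in quadrature, weighted by exponent:
  (-3·δa/a)² = (-3×0.0313)² = 0.00884;  (1·δb/b)² = (1×0.0252)² = 0.000636
δQ/Q = √(0.00947) = 0.0973
Q = 1.03e-05, so δQ = 0.0973 × 1.03e-05 = 1e-06.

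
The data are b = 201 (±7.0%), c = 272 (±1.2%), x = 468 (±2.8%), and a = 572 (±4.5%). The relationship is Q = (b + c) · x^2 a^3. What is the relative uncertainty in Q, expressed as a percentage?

14.9%

Let u = b + c = 473. δu = √(δb² + δc²) = √(198 + 10.7) = 14.4, so δu/u = 0.0305.
Q is then a monomial in u, x, a:
δQ/Q = √((δu/u)² + (2·δx/x)² + (3·δa/a)²) = √(0.000932 + 0.00314 + 0.0182) = 0.149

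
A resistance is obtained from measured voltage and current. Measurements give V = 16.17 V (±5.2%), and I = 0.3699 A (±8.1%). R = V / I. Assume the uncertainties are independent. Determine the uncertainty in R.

R is a product of powers, so relative uncertainties combine in quadrature:
  (1·δV/V)² = (1×0.0520)² = 0.00270;  (-1·δI/I)² = (-1×0.0810)² = 0.00656
δR/R = √(0.00927) = 0.0963
R = 43.71 Ω, so δR = 0.0963 × 43.71 = 4.21 Ω.

4.21 Ω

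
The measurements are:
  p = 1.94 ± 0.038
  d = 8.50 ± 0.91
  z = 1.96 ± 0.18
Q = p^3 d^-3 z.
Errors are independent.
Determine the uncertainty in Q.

For a monomial Q ∝ p^3, d^-3, z, fractional errors add in quadrature:
  (3·δp/p)² = (3×0.0196)² = 0.00345;  (-3·δd/d)² = (-3×0.107)² = 0.103;  (1·δz/z)² = (1×0.0918)² = 0.00843
δQ/Q = √(0.115) = 0.339
Q = 0.0233, so δQ = 0.339 × 0.0233 = 0.00790.

0.00790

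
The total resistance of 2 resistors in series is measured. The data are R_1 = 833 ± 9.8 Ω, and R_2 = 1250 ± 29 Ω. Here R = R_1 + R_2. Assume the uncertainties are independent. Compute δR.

Absolute uncertainties add in quadrature for a linear combination:
  (δR_1)² = 96.0;  (δR_2)² = 841
δR = √(937) = 30.6 Ω

30.6 Ω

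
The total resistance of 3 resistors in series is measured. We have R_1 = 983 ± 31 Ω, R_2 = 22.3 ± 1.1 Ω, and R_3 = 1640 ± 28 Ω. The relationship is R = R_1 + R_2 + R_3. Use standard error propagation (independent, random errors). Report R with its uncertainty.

2650 ± 41.8 Ω

Sums and differences: (δR)² = Σ (cᵢ δxᵢ)².
  (δR_1)² = 961;  (δR_2)² = 1.21;  (δR_3)² = 784
δR = √(1750) = 41.8 Ω
R = 2650 Ω.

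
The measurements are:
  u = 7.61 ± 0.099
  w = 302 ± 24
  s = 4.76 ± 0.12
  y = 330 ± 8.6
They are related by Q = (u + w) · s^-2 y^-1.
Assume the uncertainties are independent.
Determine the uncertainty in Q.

0.00398

Let h = u + w = 310. δh = √(δu² + δw²) = √(0.00980 + 576) = 24.0, so δh/h = 0.0775.
Q is then a monomial in h, s, y:
δQ/Q = √((δh/h)² + (-2·δs/s)² + (-1·δy/y)²) = √(0.00601 + 0.00254 + 0.000679) = 0.0961
Q = 0.0414, so δQ = 0.0961 × 0.0414 = 0.00398.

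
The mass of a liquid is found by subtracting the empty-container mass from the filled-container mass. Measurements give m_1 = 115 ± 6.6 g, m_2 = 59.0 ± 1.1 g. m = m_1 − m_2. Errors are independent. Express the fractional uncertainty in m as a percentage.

Sums and differences: (δm)² = Σ (cᵢ δxᵢ)².
  (δm_1)² = 43.6;  (δm_2)² = 1.21
δm = √(44.8) = 6.69 g
m = 56.0 g, so δm/m = 6.69/56.0 = 0.119.

11.9%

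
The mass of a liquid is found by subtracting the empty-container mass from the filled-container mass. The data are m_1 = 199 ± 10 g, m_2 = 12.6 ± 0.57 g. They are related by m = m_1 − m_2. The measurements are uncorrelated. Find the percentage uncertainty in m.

m is a linear combination, so absolute uncertainties add in quadrature:
  (δm_1)² = 100;  (δm_2)² = 0.325
δm = √(100) = 10.0 g
m = 186 g, so δm/m = 10.0/186 = 0.0537.

5.37%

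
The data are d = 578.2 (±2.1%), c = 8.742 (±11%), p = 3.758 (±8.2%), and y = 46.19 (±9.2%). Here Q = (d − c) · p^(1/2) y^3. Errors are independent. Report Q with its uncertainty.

(1.088 ± 0.304) × 10^8

Let u = d − c = 569.5. δu = √(δd² + δc²) = √(147 + 0.925) = 12.2, so δu/u = 0.0214.
Q is then a monomial in u, p, y:
δQ/Q = √((δu/u)² + (½·δp/p)² + (3·δy/y)²) = √(0.000457 + 0.00168 + 0.0762) = 0.280
Q = 1.088e+08, so δQ = 0.280 × 1.088e+08 = 3.04e+07.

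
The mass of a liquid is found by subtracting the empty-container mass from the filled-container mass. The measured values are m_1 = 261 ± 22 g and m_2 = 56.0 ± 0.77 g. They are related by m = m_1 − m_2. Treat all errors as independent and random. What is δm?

For a sum/difference, combine absolute errors in quadrature:
  (δm_1)² = 484;  (δm_2)² = 0.593
δm = √(485) = 22.0 g

22.0 g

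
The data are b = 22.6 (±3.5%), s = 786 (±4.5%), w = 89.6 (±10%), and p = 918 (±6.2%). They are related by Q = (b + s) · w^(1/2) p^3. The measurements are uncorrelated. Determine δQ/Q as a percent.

19.8%

Let u = b + s = 809. δu = √(δb² + δs²) = √(0.626 + 1250) = 35.4, so δu/u = 0.0438.
Q is then a monomial in u, w, p:
δQ/Q = √((δu/u)² + (½·δw/w)² + (3·δp/p)²) = √(0.00191 + 0.00250 + 0.0346) = 0.198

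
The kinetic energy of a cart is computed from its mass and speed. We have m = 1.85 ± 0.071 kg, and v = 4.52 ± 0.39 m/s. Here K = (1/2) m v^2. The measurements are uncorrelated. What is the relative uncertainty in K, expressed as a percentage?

17.7%

Relative error in a monomial: (δK/K)² = Σ (nᵢ · δxᵢ/xᵢ)².
  (1·δm/m)² = (1×0.0384)² = 0.00147;  (2·δv/v)² = (2×0.0863)² = 0.0298
δK/K = √(0.0313) = 0.177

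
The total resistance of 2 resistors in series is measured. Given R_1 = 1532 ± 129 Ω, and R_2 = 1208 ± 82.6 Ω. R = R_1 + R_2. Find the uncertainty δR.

153 Ω

Each term contributes (cᵢ δxᵢ)² to (δR)²:
  (δR_1)² = 16600;  (δR_2)² = 6820
δR = √(23500) = 153 Ω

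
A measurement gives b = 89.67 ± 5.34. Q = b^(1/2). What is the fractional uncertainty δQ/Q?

0.0298

Since Q is a product/quotient, work with relative uncertainties:
  (½·δb/b)² = (0.5×0.0596)² = 0.000887
δQ/Q = √(0.000887) = 0.0298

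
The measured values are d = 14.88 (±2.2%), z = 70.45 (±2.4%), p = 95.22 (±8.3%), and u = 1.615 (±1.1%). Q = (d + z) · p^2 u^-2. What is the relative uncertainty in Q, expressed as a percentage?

16.9%

Let w = d + z = 85.33. δw = √(δd² + δz²) = √(0.107 + 2.86) = 1.72, so δw/w = 0.0202.
Q is then a monomial in w, p, u:
δQ/Q = √((δw/w)² + (2·δp/p)² + (-2·δu/u)²) = √(0.000407 + 0.0276 + 0.000484) = 0.169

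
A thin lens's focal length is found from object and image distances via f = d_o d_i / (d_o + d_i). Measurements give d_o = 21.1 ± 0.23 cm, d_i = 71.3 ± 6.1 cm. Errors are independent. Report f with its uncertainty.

16.3 ± 0.346 cm

∂f/∂d_o = (d_i/(d_o+d_i))² = 0.595;  ∂f/∂d_i = (d_o/(d_o+d_i))² = 0.0521
δf = √((∂f/∂d_o · δd_o)² + (∂f/∂d_i · δd_i)²) = √(0.0188 + 0.101) = 0.346 cm
f = 16.3 cm.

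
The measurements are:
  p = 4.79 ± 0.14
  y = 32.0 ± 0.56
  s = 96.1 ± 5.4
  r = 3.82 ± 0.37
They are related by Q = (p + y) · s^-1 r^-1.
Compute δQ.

0.0113

Let u = p + y = 36.8. δu = √(δp² + δy²) = √(0.0196 + 0.314) = 0.577, so δu/u = 0.0157.
Q is then a monomial in u, s, r:
δQ/Q = √((δu/u)² + (-1·δs/s)² + (-1·δr/r)²) = √(0.000246 + 0.00316 + 0.00938) = 0.113
Q = 0.100, so δQ = 0.113 × 0.100 = 0.0113.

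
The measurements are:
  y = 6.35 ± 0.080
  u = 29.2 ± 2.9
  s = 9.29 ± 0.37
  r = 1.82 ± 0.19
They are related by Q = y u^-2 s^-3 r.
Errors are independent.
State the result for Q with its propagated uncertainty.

Q is a product of powers, so relative uncertainties combine in quadrature:
  (1·δy/y)² = (1×0.0126)² = 0.000159;  (-2·δu/u)² = (-2×0.0993)² = 0.0395;  (-3·δs/s)² = (-3×0.0398)² = 0.0143;  (1·δr/r)² = (1×0.104)² = 0.0109
δQ/Q = √(0.0648) = 0.255
Q = 1.69e-05, so δQ = 0.255 × 1.69e-05 = 4.3e-06.

(1.69 ± 0.430) × 10^-5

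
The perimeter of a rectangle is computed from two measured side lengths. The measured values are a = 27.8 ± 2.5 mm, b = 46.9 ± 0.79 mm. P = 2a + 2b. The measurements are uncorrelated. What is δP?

Each term contributes (cᵢ δxᵢ)² to (δP)²:
  (2·δa)² = 25.0;  (2·δb)² = 2.50
δP = √(27.5) = 5.24 mm

5.24 mm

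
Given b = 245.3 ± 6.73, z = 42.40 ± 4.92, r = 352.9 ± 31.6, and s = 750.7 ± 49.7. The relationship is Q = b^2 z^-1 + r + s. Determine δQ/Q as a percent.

Let p = b^2·z^-1 = 1419. δp/p = √((2·δb/b)² + (-1·δz/z)²) = √(0.00301 + 0.0135) = 0.128, so δp = 182.
Q = p + r + s: δQ = √(δp² + δr² + δs²) = √(33200 + 999 + 2470) = 191
Q = 2523, so δQ/Q = 191/2523 = 0.0759.

7.59%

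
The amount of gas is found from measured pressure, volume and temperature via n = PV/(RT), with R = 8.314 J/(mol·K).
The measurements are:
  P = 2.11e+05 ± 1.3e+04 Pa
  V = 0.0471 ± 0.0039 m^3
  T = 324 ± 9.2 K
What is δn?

0.395 mol

n is a product of powers, so relative uncertainties combine in quadrature:
  (1·δP/P)² = (1×0.0616)² = 0.00380;  (1·δV/V)² = (1×0.0828)² = 0.00686;  (-1·δT/T)² = (-1×0.0284)² = 0.000806
δn/n = √(0.0115) = 0.107
n = 3.69 mol, so δn = 0.107 × 3.69 = 0.395 mol.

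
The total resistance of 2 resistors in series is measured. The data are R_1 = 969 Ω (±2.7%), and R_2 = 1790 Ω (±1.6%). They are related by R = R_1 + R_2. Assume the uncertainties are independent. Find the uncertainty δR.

38.8 Ω

For a sum/difference, combine absolute errors in quadrature:
  (δR_1)² = 685;  (δR_2)² = 820
δR = √(1500) = 38.8 Ω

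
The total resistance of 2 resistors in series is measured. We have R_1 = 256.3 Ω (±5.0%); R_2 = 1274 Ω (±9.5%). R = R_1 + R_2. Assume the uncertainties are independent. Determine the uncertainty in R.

Sums and differences: (δR)² = Σ (cᵢ δxᵢ)².
  (δR_1)² = 164;  (δR_2)² = 14600
δR = √(14800) = 122 Ω

122 Ω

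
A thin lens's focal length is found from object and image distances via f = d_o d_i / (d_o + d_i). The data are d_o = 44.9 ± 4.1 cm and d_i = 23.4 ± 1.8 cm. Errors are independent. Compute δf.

0.915 cm

∂f/∂d_o = (d_i/(d_o+d_i))² = 0.117;  ∂f/∂d_i = (d_o/(d_o+d_i))² = 0.432
δf = √((∂f/∂d_o · δd_o)² + (∂f/∂d_i · δd_i)²) = √(0.232 + 0.605) = 0.915 cm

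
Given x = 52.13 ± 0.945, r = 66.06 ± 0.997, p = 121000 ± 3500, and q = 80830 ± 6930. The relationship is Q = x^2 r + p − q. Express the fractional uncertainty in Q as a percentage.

4.77%

Let w = x^2·r = 179500. δw/w = √((2·δx/x)² + (1·δr/r)²) = √(0.00131 + 0.000228) = 0.0393, so δw = 7050.
Q = w + p − q: δQ = √(δw² + δp² + δq²) = √(4.97e+07 + 1.22e+07 + 4.8e+07) = 10500
Q = 219700, so δQ/Q = 10500/219700 = 0.0477.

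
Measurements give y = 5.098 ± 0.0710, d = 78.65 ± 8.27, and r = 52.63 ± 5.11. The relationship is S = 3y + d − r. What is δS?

Sums and differences: (δS)² = Σ (cᵢ δxᵢ)².
  (3·δy)² = 0.0454;  (δd)² = 68.4;  (δr)² = 26.1
δS = √(94.6) = 9.72

9.72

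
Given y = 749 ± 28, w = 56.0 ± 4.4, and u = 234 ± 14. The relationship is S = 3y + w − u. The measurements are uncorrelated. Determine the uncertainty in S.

Absolute uncertainties add in quadrature for a linear combination:
  (3·δy)² = 7060;  (δw)² = 19.4;  (δu)² = 196
δS = √(7270) = 85.3

85.3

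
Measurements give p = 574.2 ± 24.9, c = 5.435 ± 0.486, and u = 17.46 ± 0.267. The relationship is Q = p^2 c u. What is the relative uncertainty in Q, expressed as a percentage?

12.6%

Relative error in a monomial: (δQ/Q)² = Σ (nᵢ · δxᵢ/xᵢ)².
  (2·δp/p)² = (2×0.0434)² = 0.00752;  (1·δc/c)² = (1×0.0894)² = 0.00800;  (1·δu/u)² = (1×0.0153)² = 0.000234
δQ/Q = √(0.0158) = 0.126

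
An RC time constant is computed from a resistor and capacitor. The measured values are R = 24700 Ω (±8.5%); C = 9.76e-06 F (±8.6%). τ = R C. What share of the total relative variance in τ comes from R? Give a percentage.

(δτ/τ)² = (1·δR/R)² + (1·δC/C)²
  R term: (1×0.0850)² = 0.00723
  C term: (1×0.0860)² = 0.00740
Total = 0.0146. Share from R = 0.00723/0.0146 = 0.494.

49.4%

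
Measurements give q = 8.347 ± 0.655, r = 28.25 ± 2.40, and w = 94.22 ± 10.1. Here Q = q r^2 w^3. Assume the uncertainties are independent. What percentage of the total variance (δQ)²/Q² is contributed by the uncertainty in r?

(δQ/Q)² = (1·δq/q)² + (2·δr/r)² + (3·δw/w)²
  q term: (1×0.0785)² = 0.00616
  r term: (2×0.0850)² = 0.0289
  w term: (3×0.107)² = 0.103
Total = 0.138. Share from r = 0.0289/0.138 = 0.209.

20.9%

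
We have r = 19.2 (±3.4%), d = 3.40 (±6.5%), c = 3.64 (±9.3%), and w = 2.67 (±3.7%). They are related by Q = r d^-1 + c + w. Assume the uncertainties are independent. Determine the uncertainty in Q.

0.544

Let p = r·d^-1 = 5.65. δp/p = √((1·δr/r)² + (-1·δd/d)²) = √(0.00116 + 0.00423) = 0.0734, so δp = 0.414.
Q = p + c + w: δQ = √(δp² + δc² + δw²) = √(0.172 + 0.115 + 0.00976) = 0.544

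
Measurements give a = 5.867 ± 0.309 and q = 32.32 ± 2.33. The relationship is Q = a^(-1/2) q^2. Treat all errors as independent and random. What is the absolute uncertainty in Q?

63.2

For a monomial Q ∝ a^(-1/2), q^2, fractional errors add in quadrature:
  (−½·δa/a)² = (-0.5×0.0527)² = 0.000693;  (2·δq/q)² = (2×0.0721)² = 0.0208
δQ/Q = √(0.0215) = 0.147
Q = 431.3, so δQ = 0.147 × 431.3 = 63.2.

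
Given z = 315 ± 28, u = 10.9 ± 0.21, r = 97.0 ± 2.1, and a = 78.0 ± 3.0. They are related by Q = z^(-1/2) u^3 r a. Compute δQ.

47100

Since Q is a product/quotient, work with relative uncertainties:
  (−½·δz/z)² = (-0.5×0.0889)² = 0.00198;  (3·δu/u)² = (3×0.0193)² = 0.00334;  (1·δr/r)² = (1×0.0216)² = 0.000469;  (1·δa/a)² = (1×0.0385)² = 0.00148
δQ/Q = √(0.00726) = 0.0852
Q = 5.52e+05, so δQ = 0.0852 × 5.52e+05 = 47100.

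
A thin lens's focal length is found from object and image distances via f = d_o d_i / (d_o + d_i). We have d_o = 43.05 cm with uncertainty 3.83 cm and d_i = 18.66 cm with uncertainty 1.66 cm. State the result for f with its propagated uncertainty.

13.02 ± 0.881 cm

∂f/∂d_o = (d_i/(d_o+d_i))² = 0.0914;  ∂f/∂d_i = (d_o/(d_o+d_i))² = 0.487
δf = √((∂f/∂d_o · δd_o)² + (∂f/∂d_i · δd_i)²) = √(0.123 + 0.653) = 0.881 cm
f = 13.02 cm.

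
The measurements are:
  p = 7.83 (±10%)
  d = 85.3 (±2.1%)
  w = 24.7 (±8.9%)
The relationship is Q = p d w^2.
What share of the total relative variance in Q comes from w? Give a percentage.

(δQ/Q)² = (1·δp/p)² + (1·δd/d)² + (2·δw/w)²
  p term: (1×0.100)² = 0.0100
  d term: (1×0.0210)² = 0.000441
  w term: (2×0.0890)² = 0.0317
Total = 0.0421. Share from w = 0.0317/0.0421 = 0.752.

75.2%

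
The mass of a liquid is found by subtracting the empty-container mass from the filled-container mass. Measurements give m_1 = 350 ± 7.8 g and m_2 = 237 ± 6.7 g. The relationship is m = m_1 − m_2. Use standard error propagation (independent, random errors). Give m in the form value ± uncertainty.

113 ± 10.3 g

Sums and differences: (δm)² = Σ (cᵢ δxᵢ)².
  (δm_1)² = 60.8;  (δm_2)² = 44.9
δm = √(106) = 10.3 g
m = 113 g.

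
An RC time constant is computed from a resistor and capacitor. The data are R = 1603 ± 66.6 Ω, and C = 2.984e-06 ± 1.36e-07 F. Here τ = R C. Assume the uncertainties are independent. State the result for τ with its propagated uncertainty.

Each factor contributes (exponent × relative error)² to (δτ/τ)²:
  (1·δR/R)² = (1×0.0415)² = 0.00173;  (1·δC/C)² = (1×0.0456)² = 0.00208
δτ/τ = √(0.00380) = 0.0617
τ = 0.004783 s, so δτ = 0.0617 × 0.004783 = 0.000295 s.

0.004783 ± 0.000295 s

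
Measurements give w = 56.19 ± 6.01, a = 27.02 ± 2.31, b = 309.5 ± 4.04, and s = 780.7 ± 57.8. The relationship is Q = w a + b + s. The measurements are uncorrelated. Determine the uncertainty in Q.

Let p = w·a = 1518. δp/p = √((1·δw/w)² + (1·δa/a)²) = √(0.0114 + 0.00731) = 0.137, so δp = 208.
Q = p + b + s: δQ = √(δp² + δb² + δs²) = √(43200 + 16.3 + 3340) = 216

216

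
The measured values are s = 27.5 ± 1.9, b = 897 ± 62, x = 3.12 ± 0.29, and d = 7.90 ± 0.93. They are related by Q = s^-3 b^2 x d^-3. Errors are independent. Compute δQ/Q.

0.442

For a monomial Q ∝ s^-3, b^2, x, d^-3, fractional errors add in quadrature:
  (-3·δs/s)² = (-3×0.0691)² = 0.0430;  (2·δb/b)² = (2×0.0691)² = 0.0191;  (1·δx/x)² = (1×0.0929)² = 0.00864;  (-3·δd/d)² = (-3×0.118)² = 0.125
δQ/Q = √(0.195) = 0.442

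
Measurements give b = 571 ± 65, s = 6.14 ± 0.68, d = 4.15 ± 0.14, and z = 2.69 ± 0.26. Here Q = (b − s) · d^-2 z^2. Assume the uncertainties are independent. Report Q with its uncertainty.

Let u = b − s = 565. δu = √(δb² + δs²) = √(4220 + 0.462) = 65.0, so δu/u = 0.115.
Q is then a monomial in u, d, z:
δQ/Q = √((δu/u)² + (-2·δd/d)² + (2·δz/z)²) = √(0.0132 + 0.00455 + 0.0374) = 0.235
Q = 237, so δQ = 0.235 × 237 = 55.7.

237 ± 55.7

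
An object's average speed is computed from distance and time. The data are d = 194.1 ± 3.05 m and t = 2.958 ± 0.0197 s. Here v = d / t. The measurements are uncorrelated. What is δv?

1.12 m/s

Since v is a product/quotient, work with relative uncertainties:
  (1·δd/d)² = (1×0.0157)² = 0.000247;  (-1·δt/t)² = (-1×0.00666)² = 4.44e-05
δv/v = √(0.000291) = 0.0171
v = 65.62 m/s, so δv = 0.0171 × 65.62 = 1.12 m/s.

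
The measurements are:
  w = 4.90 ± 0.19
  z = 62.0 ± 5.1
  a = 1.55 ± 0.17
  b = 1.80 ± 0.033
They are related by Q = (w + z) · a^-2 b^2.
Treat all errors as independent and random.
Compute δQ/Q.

Let u = w + z = 66.9. δu = √(δw² + δz²) = √(0.0361 + 26.0) = 5.10, so δu/u = 0.0763.
Q is then a monomial in u, a, b:
δQ/Q = √((δu/u)² + (-2·δa/a)² + (2·δb/b)²) = √(0.00582 + 0.0481 + 0.00134) = 0.235

0.235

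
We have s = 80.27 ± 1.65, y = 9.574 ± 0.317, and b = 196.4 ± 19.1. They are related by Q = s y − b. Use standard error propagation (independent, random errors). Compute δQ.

Let p = s·y = 768.5. δp/p = √((1·δs/s)² + (1·δy/y)²) = √(0.000423 + 0.00110) = 0.0390, so δp = 30.0.
Q = p − b: δQ = √(δp² + δb²) = √(897 + 365) = 35.5

35.5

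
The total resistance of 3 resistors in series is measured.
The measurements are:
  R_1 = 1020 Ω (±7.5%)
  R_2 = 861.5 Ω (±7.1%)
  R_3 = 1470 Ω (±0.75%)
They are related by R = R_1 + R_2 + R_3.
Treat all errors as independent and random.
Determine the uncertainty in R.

98.6 Ω

R is a linear combination, so absolute uncertainties add in quadrature:
  (δR_1)² = 5850;  (δR_2)² = 3740;  (δR_3)² = 122
δR = √(9720) = 98.6 Ω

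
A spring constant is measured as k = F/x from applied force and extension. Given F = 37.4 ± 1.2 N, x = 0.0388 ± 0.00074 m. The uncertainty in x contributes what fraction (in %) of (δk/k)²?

26.1%

(δk/k)² = (1·δF/F)² + (-1·δx/x)²
  F term: (1×0.0321)² = 0.00103
  x term: (-1×0.0191)² = 0.000364
Total = 0.00139. Share from x = 0.000364/0.00139 = 0.261.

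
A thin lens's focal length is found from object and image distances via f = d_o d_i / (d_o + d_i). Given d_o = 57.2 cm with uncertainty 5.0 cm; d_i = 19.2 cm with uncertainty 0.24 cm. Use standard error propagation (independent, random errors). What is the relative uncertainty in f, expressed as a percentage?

∂f/∂d_o = (d_i/(d_o+d_i))² = 0.0632;  ∂f/∂d_i = (d_o/(d_o+d_i))² = 0.561
δf = √((∂f/∂d_o · δd_o)² + (∂f/∂d_i · δd_i)²) = √(0.0997 + 0.0181) = 0.343 cm
f = 14.4 cm, so δf/f = 0.343/14.4 = 0.0239.

2.39%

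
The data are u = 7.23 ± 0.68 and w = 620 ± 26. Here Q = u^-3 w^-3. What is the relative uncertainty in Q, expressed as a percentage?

30.9%

Since Q is a product/quotient, work with relative uncertainties:
  (-3·δu/u)² = (-3×0.0941)² = 0.0796;  (-3·δw/w)² = (-3×0.0419)² = 0.0158
δQ/Q = √(0.0954) = 0.309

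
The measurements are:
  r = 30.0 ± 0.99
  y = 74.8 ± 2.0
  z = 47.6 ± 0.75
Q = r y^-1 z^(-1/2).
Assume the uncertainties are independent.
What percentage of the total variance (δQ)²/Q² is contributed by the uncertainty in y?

38.3%

(δQ/Q)² = (1·δr/r)² + (-1·δy/y)² + (−½·δz/z)²
  r term: (1×0.0330)² = 0.00109
  y term: (-1×0.0267)² = 0.000715
  z term: (-0.5×0.0158)² = 6.21e-05
Total = 0.00187. Share from y = 0.000715/0.00187 = 0.383.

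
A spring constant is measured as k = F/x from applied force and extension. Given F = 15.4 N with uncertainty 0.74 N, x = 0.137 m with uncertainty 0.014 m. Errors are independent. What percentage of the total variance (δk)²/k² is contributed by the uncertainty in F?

(δk/k)² = (1·δF/F)² + (-1·δx/x)²
  F term: (1×0.0481)² = 0.00231
  x term: (-1×0.102)² = 0.0104
Total = 0.0128. Share from F = 0.00231/0.0128 = 0.181.

18.1%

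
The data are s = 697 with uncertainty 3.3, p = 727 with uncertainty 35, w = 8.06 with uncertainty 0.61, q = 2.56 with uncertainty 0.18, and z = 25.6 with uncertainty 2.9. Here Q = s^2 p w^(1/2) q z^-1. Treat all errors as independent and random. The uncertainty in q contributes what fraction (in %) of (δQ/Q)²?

(δQ/Q)² = (2·δs/s)² + (1·δp/p)² + (½·δw/w)² + (1·δq/q)² + (-1·δz/z)²
  s term: (2×0.00473)² = 8.97e-05
  p term: (1×0.0481)² = 0.00232
  w term: (0.5×0.0757)² = 0.00143
  q term: (1×0.0703)² = 0.00494
  z term: (-1×0.113)² = 0.0128
Total = 0.0216. Share from q = 0.00494/0.0216 = 0.229.

22.9%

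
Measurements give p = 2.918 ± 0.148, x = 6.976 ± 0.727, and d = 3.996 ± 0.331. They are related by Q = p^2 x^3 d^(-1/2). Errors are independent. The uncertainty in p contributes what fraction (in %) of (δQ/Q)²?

9.38%

(δQ/Q)² = (2·δp/p)² + (3·δx/x)² + (−½·δd/d)²
  p term: (2×0.0507)² = 0.0103
  x term: (3×0.104)² = 0.0977
  d term: (-0.5×0.0828)² = 0.00172
Total = 0.110. Share from p = 0.0103/0.110 = 0.0938.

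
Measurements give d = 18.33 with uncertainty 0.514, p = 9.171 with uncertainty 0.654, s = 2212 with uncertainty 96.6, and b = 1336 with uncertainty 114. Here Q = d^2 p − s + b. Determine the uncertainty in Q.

317

Let w = d^2·p = 3081. δw/w = √((2·δd/d)² + (1·δp/p)²) = √(0.00315 + 0.00509) = 0.0907, so δw = 280.
Q = w − s + b: δQ = √(δw² + δs² + δb²) = √(78100 + 9330 + 13000) = 317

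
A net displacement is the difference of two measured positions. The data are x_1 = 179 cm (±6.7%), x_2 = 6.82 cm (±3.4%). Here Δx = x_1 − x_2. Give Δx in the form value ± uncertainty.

Sums and differences: (δΔx)² = Σ (cᵢ δxᵢ)².
  (δx_1)² = 144;  (δx_2)² = 0.0538
δΔx = √(144) = 12.0 cm
Δx = 172 cm.

172 ± 12.0 cm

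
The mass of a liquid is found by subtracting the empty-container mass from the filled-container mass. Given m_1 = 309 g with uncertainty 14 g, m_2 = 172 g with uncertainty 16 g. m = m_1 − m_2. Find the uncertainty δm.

21.3 g

Sums and differences: (δm)² = Σ (cᵢ δxᵢ)².
  (δm_1)² = 196;  (δm_2)² = 256
δm = √(452) = 21.3 g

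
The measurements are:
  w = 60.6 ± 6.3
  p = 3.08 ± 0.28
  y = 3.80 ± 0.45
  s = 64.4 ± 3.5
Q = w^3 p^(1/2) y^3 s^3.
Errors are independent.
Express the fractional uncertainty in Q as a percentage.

Each factor contributes (exponent × relative error)² to (δQ/Q)²:
  (3·δw/w)² = (3×0.104)² = 0.0973;  (½·δp/p)² = (0.5×0.0909)² = 0.00207;  (3·δy/y)² = (3×0.118)² = 0.126;  (3·δs/s)² = (3×0.0543)² = 0.0266
δQ/Q = √(0.252) = 0.502

50.2%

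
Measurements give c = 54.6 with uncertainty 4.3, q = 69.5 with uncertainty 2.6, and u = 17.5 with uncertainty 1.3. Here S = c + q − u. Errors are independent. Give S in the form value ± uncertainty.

For a sum/difference, combine absolute errors in quadrature:
  (δc)² = 18.5;  (δq)² = 6.76;  (δu)² = 1.69
δS = √(26.9) = 5.19
S = 107.

107 ± 5.19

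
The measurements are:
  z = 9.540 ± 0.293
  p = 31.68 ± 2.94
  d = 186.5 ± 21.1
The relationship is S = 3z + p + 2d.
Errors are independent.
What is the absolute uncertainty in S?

Absolute uncertainties add in quadrature for a linear combination:
  (3·δz)² = 0.773;  (δp)² = 8.64;  (2·δd)² = 1780
δS = √(1790) = 42.3

42.3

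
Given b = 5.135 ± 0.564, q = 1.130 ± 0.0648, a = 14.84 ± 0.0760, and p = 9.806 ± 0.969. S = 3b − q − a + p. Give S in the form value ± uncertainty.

9.241 ± 1.95

For a sum/difference, combine absolute errors in quadrature:
  (3·δb)² = 2.86;  (δq)² = 0.00420;  (δa)² = 0.00578;  (δp)² = 0.939
δS = √(3.81) = 1.95
S = 9.241.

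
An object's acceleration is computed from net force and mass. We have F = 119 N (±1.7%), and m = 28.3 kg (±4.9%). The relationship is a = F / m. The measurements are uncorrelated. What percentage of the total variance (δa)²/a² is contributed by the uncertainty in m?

(δa/a)² = (1·δF/F)² + (-1·δm/m)²
  F term: (1×0.0170)² = 0.000289
  m term: (-1×0.0490)² = 0.00240
Total = 0.00269. Share from m = 0.00240/0.00269 = 0.893.

89.3%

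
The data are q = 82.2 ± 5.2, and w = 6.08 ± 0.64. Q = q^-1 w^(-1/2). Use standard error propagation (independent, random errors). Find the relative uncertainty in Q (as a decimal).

0.0823

Since Q is a product/quotient, work with relative uncertainties:
  (-1·δq/q)² = (-1×0.0633)² = 0.00400;  (−½·δw/w)² = (-0.5×0.105)² = 0.00277
δQ/Q = √(0.00677) = 0.0823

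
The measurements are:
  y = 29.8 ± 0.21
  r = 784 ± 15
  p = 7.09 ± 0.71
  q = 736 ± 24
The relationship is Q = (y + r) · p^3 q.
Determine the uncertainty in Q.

6.46e+07

Let u = y + r = 814. δu = √(δy² + δr²) = √(0.0441 + 225) = 15.0, so δu/u = 0.0184.
Q is then a monomial in u, p, q:
δQ/Q = √((δu/u)² + (3·δp/p)² + (1·δq/q)²) = √(0.000340 + 0.0903 + 0.00106) = 0.303
Q = 2.13e+08, so δQ = 0.303 × 2.13e+08 = 6.46e+07.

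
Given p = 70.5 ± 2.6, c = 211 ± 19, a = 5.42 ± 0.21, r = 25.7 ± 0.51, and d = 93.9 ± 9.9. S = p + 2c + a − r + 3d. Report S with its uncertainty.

Sums and differences: (δS)² = Σ (cᵢ δxᵢ)².
  (δp)² = 6.76;  (2·δc)² = 1440;  (δa)² = 0.0441;  (δr)² = 0.260;  (3·δd)² = 882
δS = √(2330) = 48.3
S = 754.

754 ± 48.3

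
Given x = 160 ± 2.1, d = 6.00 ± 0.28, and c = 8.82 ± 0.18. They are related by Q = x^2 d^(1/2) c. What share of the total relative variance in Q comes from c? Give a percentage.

(δQ/Q)² = (2·δx/x)² + (½·δd/d)² + (1·δc/c)²
  x term: (2×0.0131)² = 0.000689
  d term: (0.5×0.0467)² = 0.000544
  c term: (1×0.0204)² = 0.000416
Total = 0.00165. Share from c = 0.000416/0.00165 = 0.252.

25.2%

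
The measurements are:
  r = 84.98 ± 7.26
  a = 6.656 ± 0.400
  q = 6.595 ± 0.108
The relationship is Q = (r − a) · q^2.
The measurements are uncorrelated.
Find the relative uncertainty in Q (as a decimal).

0.0984

Let u = r − a = 78.32. δu = √(δr² + δa²) = √(52.7 + 0.160) = 7.27, so δu/u = 0.0928.
Q is then a monomial in u, q:
δQ/Q = √((δu/u)² + (2·δq/q)²) = √(0.00862 + 0.00107) = 0.0984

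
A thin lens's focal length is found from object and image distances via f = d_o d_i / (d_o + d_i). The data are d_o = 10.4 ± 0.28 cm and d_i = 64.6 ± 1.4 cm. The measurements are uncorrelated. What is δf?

0.209 cm

∂f/∂d_o = (d_i/(d_o+d_i))² = 0.742;  ∂f/∂d_i = (d_o/(d_o+d_i))² = 0.0192
δf = √((∂f/∂d_o · δd_o)² + (∂f/∂d_i · δd_i)²) = √(0.0432 + 0.000725) = 0.209 cm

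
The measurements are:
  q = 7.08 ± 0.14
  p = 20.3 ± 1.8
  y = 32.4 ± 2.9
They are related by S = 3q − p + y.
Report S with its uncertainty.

33.3 ± 3.44

Sums and differences: (δS)² = Σ (cᵢ δxᵢ)².
  (3·δq)² = 0.176;  (δp)² = 3.24;  (δy)² = 8.41
δS = √(11.8) = 3.44
S = 33.3.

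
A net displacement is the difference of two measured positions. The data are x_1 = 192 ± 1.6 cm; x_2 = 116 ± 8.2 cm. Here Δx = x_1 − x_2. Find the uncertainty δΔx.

Each term contributes (cᵢ δxᵢ)² to (δΔx)²:
  (δx_1)² = 2.56;  (δx_2)² = 67.2
δΔx = √(69.8) = 8.35 cm

8.35 cm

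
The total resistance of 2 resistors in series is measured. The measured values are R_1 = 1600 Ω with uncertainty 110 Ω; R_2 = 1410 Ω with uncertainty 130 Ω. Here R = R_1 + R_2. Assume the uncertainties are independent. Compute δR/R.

For a sum/difference, combine absolute errors in quadrature:
  (δR_1)² = 12100;  (δR_2)² = 16900
δR = √(29000) = 170 Ω
R = 3010 Ω, so δR/R = 170/3010 = 0.0566.

0.0566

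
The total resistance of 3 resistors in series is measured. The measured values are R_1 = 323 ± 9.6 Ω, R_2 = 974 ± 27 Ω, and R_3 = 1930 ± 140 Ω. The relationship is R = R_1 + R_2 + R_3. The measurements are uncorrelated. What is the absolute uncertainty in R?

For a sum/difference, combine absolute errors in quadrature:
  (δR_1)² = 92.2;  (δR_2)² = 729;  (δR_3)² = 19600
δR = √(20400) = 143 Ω

143 Ω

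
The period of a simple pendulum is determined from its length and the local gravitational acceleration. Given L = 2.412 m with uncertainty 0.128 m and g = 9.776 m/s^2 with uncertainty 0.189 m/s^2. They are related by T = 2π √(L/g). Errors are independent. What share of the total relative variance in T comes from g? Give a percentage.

(δT/T)² = (½·δL/L)² + (−½·δg/g)²
  L term: (0.5×0.0531)² = 0.000704
  g term: (-0.5×0.0193)² = 9.34e-05
Total = 0.000797. Share from g = 9.34e-05/0.000797 = 0.117.

11.7%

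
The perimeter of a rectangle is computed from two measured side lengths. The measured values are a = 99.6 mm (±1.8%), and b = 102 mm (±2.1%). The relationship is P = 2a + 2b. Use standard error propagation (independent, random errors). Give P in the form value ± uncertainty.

P is a linear combination, so absolute uncertainties add in quadrature:
  (2·δa)² = 12.9;  (2·δb)² = 18.4
δP = √(31.2) = 5.59 mm
P = 403 mm.

403 ± 5.59 mm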